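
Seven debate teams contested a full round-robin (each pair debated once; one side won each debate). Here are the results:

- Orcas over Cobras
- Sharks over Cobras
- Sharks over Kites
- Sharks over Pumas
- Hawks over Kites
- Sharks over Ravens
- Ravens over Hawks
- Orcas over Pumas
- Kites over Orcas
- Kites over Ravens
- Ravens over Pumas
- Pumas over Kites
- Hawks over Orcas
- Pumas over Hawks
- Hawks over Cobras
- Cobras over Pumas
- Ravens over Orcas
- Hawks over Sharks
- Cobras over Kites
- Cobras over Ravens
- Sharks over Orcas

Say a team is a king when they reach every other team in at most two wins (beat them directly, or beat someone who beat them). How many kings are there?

Sharks reaches everyone (king).
Pumas reaches everyone (king).
Cobras cannot reach Sharks in two steps.
Kites cannot reach Sharks in two steps.
Ravens reaches everyone (king).
Hawks reaches everyone (king).
Orcas cannot reach Sharks in two steps.
Kings: Sharks, Pumas, Ravens, Hawks — 4.

4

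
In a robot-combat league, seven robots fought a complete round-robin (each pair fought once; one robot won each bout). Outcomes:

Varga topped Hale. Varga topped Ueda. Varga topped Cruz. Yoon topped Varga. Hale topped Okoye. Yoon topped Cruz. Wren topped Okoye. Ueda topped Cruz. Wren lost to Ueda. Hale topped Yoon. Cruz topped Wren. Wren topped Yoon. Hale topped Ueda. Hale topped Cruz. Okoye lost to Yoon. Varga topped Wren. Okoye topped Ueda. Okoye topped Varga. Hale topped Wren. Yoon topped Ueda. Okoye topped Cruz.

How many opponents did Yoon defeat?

4

Yoon's results: beat Okoye, Ueda, Varga, Cruz; lost to Wren, Hale.
That is 4 wins.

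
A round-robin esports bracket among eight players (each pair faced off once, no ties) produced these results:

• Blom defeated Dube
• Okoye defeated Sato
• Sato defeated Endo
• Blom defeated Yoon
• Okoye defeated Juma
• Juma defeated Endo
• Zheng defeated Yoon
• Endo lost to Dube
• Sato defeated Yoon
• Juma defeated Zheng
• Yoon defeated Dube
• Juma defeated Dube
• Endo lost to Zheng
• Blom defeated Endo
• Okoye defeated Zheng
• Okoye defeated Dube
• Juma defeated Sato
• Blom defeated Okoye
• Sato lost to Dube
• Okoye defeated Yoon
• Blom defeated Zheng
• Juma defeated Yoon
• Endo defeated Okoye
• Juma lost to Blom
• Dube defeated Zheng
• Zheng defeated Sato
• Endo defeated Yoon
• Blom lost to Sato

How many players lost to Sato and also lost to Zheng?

Sato beat: Blom, Yoon, Endo.
Zheng beat: Yoon, Sato, Endo.
Both beat: Yoon, Endo — 2.

2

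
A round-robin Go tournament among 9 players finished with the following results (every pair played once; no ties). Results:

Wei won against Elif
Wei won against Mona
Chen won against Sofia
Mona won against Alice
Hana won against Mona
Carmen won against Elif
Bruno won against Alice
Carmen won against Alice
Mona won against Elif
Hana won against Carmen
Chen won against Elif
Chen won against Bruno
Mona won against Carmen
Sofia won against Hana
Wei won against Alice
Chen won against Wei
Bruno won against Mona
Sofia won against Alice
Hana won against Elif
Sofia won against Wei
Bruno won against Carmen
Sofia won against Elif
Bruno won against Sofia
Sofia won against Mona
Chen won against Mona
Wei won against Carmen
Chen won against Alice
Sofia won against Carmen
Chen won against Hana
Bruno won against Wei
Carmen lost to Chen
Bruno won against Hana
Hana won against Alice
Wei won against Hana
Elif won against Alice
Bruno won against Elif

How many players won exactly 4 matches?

1

Win totals: Chen 8, Carmen 2, Mona 3, Elif 1, Sofia 6, Hana 4, Wei 5, Alice 0, Bruno 7.
Exactly 4: Hana — 1 player.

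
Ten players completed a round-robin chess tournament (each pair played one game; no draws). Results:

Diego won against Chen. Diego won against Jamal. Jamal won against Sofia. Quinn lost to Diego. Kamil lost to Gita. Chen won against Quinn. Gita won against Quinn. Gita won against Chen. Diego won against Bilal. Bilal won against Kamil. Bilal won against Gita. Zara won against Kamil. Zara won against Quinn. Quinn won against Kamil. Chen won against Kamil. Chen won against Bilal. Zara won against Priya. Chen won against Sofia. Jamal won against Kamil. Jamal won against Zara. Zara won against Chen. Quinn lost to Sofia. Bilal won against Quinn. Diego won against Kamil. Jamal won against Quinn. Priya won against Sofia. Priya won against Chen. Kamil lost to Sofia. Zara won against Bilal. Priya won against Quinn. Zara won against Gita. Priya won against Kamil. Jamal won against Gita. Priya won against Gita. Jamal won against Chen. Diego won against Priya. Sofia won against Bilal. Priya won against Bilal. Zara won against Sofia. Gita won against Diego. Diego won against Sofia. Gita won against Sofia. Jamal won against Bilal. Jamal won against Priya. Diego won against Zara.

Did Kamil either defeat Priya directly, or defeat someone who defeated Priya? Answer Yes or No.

Kamil did not beat Priya directly.
Kamil beat no one, so there is no intermediate player.

No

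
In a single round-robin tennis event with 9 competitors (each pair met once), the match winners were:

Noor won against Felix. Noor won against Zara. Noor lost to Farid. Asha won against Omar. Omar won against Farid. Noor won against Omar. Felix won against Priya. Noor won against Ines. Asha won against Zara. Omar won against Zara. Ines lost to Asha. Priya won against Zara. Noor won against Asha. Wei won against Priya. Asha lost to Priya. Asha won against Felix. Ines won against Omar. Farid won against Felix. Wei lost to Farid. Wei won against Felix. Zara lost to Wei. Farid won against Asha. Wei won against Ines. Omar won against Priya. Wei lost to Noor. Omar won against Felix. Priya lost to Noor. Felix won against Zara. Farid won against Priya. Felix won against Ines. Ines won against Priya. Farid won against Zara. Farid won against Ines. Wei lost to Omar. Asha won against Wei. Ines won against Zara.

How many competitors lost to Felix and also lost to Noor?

3

Felix beat: Ines, Zara, Priya.
Noor beat: Ines, Wei, Zara, Priya, Asha, Omar, Felix.
Both beat: Ines, Zara, Priya — 3.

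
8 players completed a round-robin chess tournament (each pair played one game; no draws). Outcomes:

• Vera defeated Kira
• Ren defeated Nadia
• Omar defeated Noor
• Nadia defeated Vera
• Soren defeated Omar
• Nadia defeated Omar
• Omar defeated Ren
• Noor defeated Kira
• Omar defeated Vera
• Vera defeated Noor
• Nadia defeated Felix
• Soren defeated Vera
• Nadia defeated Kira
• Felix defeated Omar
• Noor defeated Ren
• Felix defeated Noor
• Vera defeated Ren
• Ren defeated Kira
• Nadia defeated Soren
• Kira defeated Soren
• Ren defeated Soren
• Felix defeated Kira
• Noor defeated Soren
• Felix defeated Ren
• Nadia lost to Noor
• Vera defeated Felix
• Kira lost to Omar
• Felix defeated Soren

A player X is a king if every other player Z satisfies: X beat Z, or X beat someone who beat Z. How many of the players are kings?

Kira cannot reach Felix, Ren, Noor, Nadia in two steps.
Felix reaches everyone (king).
Ren cannot reach Noor in two steps.
Noor reaches everyone (king).
Nadia reaches everyone (king).
Vera reaches everyone (king).
Soren cannot reach Nadia in two steps.
Omar reaches everyone (king).
Kings: Felix, Noor, Nadia, Vera, Omar — 5.

5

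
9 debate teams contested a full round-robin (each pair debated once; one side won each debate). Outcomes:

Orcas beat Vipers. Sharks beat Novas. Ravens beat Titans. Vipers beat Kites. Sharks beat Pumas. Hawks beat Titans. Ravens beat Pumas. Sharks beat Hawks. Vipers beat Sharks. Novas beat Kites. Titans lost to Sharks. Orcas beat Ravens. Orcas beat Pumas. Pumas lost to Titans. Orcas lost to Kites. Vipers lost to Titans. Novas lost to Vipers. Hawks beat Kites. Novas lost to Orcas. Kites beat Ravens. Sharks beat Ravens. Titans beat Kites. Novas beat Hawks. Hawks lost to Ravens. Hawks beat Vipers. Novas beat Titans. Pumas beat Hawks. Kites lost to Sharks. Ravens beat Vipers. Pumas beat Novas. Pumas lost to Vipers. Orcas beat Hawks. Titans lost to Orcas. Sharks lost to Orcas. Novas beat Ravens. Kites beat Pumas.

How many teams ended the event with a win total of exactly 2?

1

Win totals: Hawks 3, Orcas 7, Sharks 6, Titans 3, Novas 4, Vipers 4, Ravens 4, Kites 3, Pumas 2.
Exactly 2: Pumas — 1 team.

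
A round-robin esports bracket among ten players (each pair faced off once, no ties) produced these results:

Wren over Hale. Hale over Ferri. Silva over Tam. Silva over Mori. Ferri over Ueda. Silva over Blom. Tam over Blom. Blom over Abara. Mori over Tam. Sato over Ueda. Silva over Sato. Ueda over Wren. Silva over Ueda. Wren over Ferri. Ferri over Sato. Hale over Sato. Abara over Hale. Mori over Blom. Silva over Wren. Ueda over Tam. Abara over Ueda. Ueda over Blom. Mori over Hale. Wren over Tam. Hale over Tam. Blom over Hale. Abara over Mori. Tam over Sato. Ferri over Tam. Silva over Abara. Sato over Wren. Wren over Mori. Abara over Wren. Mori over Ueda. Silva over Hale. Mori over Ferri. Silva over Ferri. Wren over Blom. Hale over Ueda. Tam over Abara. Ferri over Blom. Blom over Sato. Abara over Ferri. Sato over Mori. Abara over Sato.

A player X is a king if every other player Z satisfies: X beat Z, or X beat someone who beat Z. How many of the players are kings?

Ferri cannot reach Silva in two steps.
Ueda cannot reach Silva in two steps.
Mori cannot reach Silva in two steps.
Tam cannot reach Silva in two steps.
Hale cannot reach Silva in two steps.
Abara cannot reach Silva in two steps.
Wren cannot reach Silva in two steps.
Sato cannot reach Abara, Silva in two steps.
Blom cannot reach Silva in two steps.
Silva reaches everyone (king).
Kings: Silva — 1.

1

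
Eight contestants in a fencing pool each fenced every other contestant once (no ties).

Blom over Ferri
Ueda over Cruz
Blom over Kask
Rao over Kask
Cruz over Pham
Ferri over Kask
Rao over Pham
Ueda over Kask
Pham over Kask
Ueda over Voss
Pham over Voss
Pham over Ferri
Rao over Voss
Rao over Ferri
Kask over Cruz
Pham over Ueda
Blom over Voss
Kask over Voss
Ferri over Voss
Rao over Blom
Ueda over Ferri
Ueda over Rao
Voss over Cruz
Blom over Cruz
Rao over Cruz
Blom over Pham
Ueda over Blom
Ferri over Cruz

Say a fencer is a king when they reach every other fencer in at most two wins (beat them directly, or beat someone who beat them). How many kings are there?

3

Kask cannot reach Blom, Rao, Ferri, Ueda in two steps.
Voss cannot reach Kask, Blom, Rao, Ferri, Ueda in two steps.
Blom cannot reach Rao in two steps.
Cruz cannot reach Blom, Rao in two steps.
Pham reaches everyone (king).
Rao reaches everyone (king).
Ferri cannot reach Blom, Rao, Ueda in two steps.
Ueda reaches everyone (king).
Kings: Pham, Rao, Ueda — 3.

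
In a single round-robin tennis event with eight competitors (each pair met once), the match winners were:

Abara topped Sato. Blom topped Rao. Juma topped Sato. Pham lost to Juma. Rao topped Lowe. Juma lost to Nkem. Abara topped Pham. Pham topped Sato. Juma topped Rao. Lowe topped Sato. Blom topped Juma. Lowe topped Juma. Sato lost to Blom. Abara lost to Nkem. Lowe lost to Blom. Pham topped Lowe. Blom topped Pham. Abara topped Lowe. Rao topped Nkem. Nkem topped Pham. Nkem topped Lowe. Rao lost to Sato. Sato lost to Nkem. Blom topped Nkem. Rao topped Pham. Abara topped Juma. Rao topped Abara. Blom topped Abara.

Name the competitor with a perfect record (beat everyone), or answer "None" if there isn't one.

Blom has 7 wins out of 7 opponents — a perfect record.

Blom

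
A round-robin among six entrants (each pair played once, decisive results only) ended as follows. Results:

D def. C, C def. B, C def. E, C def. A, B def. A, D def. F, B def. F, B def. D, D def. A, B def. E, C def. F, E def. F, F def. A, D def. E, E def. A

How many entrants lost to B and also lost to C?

B beat: A, D, E, F.
C beat: A, B, E, F.
Both beat: A, E, F — 3.

3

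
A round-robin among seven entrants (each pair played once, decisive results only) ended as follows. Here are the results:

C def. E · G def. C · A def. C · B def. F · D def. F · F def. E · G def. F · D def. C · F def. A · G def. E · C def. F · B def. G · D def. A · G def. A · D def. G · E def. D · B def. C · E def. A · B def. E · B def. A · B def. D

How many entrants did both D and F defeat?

1

D beat: A, C, F, G.
F beat: A, E.
Both beat: A — 1.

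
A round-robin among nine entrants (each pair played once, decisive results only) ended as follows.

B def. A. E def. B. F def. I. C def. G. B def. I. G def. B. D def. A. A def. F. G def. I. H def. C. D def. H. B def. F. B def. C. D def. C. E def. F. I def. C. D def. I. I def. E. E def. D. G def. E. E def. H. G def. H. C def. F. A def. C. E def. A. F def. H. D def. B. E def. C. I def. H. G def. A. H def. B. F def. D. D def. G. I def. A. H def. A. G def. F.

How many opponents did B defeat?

4

B's results: beat A, C, F, I; lost to D, E, G, H.
That is 4 wins.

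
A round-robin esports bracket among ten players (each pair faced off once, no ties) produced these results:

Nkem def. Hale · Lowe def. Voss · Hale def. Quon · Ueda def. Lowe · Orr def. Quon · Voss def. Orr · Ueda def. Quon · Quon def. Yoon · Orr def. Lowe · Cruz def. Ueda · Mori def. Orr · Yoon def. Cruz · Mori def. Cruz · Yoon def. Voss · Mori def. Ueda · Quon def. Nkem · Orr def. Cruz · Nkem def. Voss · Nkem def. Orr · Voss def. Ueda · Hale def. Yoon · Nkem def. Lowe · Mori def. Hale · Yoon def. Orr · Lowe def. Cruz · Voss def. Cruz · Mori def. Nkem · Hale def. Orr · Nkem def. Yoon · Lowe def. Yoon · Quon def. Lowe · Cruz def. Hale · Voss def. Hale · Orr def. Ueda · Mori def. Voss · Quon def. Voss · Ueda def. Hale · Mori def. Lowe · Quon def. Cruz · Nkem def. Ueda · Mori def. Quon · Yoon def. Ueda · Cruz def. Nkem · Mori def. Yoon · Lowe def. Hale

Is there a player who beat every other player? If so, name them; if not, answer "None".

Mori

Mori has 9 wins out of 9 opponents — a perfect record.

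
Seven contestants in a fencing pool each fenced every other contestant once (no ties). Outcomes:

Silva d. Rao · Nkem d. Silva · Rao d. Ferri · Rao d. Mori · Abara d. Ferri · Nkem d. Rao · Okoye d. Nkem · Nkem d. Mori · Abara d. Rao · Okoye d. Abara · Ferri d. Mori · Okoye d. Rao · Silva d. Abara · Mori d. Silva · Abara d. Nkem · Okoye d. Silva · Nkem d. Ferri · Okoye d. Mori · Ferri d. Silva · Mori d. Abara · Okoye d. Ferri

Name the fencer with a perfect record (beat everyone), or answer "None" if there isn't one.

Okoye has 6 wins out of 6 opponents — a perfect record.

Okoye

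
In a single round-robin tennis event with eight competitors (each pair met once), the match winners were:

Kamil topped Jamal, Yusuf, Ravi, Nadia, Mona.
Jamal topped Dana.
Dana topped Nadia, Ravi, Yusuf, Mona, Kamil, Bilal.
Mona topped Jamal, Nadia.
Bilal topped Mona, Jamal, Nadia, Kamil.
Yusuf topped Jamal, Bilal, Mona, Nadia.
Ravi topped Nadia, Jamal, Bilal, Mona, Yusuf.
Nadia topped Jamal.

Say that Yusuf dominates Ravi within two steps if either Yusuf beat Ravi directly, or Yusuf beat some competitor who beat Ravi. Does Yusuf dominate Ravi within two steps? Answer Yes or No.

Yusuf did not beat Ravi directly.
Yusuf beat Jamal, Bilal, Mona, Nadia, but each of them lost to Ravi. No two-step path.

No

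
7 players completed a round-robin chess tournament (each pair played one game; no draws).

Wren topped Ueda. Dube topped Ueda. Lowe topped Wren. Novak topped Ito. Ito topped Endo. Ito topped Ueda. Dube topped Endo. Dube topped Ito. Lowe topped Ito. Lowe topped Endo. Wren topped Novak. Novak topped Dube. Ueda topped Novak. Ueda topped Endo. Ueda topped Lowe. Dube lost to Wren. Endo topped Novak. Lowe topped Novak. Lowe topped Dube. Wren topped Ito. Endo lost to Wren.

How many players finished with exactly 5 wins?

Win totals: Dube 3, Ito 2, Ueda 3, Novak 2, Endo 1, Lowe 5, Wren 5.
Exactly 5: Lowe, Wren — 2 players.

2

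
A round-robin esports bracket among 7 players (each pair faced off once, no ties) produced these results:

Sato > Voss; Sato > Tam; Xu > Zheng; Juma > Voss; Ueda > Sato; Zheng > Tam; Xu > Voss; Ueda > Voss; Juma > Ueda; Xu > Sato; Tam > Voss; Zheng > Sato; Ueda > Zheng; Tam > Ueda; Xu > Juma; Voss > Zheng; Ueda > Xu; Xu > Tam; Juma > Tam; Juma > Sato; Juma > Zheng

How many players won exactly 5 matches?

2

Win totals: Xu 5, Sato 2, Zheng 2, Tam 2, Juma 5, Ueda 4, Voss 1.
Exactly 5: Xu, Juma — 2 players.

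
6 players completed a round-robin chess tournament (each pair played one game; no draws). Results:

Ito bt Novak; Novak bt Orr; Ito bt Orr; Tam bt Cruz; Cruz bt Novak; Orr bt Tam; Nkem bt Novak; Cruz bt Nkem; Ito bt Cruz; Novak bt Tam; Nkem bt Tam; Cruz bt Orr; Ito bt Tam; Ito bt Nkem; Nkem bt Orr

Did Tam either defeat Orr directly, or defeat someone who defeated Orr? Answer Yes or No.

Yes

Tam did not beat Orr directly.
Tam beat Cruz. Of those, Cruz beat Orr.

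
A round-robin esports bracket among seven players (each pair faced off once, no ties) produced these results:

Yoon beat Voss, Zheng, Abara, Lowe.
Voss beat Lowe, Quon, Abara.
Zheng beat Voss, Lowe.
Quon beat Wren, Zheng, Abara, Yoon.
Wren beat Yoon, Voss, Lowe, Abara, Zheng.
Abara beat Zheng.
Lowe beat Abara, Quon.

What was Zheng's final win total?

2

Zheng's results: beat Voss, Lowe; lost to Abara, Yoon, Quon, Wren.
That is 2 wins.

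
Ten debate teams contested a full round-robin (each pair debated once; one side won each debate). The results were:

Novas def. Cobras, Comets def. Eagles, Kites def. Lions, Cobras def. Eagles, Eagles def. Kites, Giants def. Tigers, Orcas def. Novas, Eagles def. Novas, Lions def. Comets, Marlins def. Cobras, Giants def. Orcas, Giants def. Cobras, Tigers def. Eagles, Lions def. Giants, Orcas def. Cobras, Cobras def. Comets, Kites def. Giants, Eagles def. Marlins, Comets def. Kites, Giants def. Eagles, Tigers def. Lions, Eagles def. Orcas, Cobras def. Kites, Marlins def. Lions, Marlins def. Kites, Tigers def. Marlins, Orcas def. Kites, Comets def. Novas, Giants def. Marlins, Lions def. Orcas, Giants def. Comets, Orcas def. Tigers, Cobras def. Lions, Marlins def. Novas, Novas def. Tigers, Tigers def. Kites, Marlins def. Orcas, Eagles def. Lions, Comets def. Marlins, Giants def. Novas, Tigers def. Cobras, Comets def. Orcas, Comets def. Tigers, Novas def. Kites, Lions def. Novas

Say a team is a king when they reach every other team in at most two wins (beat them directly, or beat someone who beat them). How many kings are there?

Tigers reaches everyone (king).
Lions reaches everyone (king).
Orcas reaches everyone (king).
Eagles reaches everyone (king).
Cobras reaches everyone (king).
Giants reaches everyone (king).
Kites reaches everyone (king).
Comets reaches everyone (king).
Marlins reaches everyone (king).
Novas cannot reach Orcas in two steps.
Kings: Tigers, Lions, Orcas, Eagles, Cobras, Giants, Kites, Comets, Marlins — 9.

9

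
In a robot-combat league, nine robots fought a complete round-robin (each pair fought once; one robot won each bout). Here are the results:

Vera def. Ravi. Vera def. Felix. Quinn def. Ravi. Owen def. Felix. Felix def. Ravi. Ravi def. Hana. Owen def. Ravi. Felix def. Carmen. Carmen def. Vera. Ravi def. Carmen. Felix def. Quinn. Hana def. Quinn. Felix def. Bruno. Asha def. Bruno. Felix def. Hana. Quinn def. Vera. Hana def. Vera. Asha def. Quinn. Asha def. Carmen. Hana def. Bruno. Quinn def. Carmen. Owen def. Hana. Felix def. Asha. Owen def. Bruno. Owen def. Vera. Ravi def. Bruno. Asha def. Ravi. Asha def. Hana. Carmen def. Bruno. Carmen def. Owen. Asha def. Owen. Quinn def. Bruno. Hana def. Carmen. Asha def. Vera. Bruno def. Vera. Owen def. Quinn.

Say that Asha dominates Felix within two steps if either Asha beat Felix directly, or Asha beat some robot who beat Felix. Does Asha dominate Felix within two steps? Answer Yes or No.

Yes

Asha did not beat Felix directly.
Asha beat Quinn, Ravi, Hana, Bruno, Carmen, Owen, Vera. Of those, Owen beat Felix.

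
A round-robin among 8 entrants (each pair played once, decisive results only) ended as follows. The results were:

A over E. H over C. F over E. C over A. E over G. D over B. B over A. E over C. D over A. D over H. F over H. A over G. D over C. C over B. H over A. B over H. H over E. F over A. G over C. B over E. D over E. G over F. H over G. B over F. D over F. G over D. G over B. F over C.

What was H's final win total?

4

H's results: beat A, C, E, G; lost to B, D, F.
That is 4 wins.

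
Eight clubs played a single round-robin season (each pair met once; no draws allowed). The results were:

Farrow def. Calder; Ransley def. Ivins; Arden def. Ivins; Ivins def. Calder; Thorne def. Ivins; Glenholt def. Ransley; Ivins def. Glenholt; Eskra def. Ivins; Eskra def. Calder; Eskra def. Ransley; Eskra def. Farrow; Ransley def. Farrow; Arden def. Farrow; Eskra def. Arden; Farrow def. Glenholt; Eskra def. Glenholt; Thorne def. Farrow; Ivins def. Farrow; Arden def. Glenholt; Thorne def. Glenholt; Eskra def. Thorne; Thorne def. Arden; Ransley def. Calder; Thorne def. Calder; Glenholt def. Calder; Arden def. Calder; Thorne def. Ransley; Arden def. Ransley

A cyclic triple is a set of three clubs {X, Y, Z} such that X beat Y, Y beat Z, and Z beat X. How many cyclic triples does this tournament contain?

2

Win totals: Farrow 2, Ivins 3, Ransley 3, Glenholt 2, Calder 0, Thorne 6, Eskra 7, Arden 5.
A club with w wins dominates both others in C(w,2) triples; summing gives 1 + 3 + 3 + 1 + 0 + 15 + 21 + 10 = 54 transitive triples.
Total triples C(8,3) = 56, so cyclic triples = 56 − 54 = 2.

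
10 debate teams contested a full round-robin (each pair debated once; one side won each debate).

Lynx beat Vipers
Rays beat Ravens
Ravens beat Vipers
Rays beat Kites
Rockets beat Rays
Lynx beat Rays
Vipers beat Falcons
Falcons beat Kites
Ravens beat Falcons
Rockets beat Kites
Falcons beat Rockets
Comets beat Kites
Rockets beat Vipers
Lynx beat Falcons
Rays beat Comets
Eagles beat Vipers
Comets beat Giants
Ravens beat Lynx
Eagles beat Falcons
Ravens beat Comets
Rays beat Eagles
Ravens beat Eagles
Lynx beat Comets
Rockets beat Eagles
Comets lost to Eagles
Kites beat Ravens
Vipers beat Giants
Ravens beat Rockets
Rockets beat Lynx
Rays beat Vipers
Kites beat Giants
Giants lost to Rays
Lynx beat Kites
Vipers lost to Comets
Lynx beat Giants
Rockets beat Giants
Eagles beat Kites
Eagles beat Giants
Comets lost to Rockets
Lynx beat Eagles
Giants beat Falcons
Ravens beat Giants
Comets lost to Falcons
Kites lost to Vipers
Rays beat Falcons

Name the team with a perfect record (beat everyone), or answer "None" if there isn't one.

None

Highest win total is Rockets with 7 (out of 9 possible).
Rockets lost to Falcons, Ravens, so no team went undefeated.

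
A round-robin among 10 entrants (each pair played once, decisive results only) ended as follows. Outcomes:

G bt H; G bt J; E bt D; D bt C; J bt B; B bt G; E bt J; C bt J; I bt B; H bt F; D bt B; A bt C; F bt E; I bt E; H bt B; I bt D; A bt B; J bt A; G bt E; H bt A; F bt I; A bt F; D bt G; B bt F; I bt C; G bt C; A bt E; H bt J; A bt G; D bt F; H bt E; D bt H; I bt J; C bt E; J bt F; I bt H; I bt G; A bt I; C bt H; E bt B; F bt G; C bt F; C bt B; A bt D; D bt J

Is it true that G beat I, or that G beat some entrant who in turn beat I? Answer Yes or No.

G did not beat I directly.
G beat C, E, H, J, but each of them lost to I. No two-step path.

No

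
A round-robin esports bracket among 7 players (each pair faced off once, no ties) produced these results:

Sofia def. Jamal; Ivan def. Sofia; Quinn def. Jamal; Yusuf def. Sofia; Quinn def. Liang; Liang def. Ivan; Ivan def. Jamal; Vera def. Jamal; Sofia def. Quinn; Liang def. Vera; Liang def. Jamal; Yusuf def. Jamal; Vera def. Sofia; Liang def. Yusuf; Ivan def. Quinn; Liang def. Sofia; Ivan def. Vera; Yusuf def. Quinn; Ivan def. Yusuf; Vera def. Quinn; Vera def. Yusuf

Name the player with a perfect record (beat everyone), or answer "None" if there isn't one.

None

Highest win total is Liang with 5 (out of 6 possible).
Liang lost to Quinn, so no player went undefeated.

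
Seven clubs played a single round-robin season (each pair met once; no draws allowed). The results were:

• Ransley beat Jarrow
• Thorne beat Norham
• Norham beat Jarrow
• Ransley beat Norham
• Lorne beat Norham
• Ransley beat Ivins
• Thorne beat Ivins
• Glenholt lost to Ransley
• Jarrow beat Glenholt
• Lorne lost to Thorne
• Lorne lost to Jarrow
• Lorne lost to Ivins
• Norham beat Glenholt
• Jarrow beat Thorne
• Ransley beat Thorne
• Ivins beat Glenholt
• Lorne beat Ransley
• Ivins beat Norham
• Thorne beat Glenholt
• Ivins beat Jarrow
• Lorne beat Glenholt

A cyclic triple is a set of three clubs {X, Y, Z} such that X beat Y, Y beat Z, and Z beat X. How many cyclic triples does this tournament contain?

6

Win totals: Ransley 5, Ivins 4, Lorne 3, Jarrow 3, Glenholt 0, Thorne 4, Norham 2.
A club with w wins dominates both others in C(w,2) triples; summing gives 10 + 6 + 3 + 3 + 0 + 6 + 1 = 29 transitive triples.
Total triples C(7,3) = 35, so cyclic triples = 35 − 29 = 6.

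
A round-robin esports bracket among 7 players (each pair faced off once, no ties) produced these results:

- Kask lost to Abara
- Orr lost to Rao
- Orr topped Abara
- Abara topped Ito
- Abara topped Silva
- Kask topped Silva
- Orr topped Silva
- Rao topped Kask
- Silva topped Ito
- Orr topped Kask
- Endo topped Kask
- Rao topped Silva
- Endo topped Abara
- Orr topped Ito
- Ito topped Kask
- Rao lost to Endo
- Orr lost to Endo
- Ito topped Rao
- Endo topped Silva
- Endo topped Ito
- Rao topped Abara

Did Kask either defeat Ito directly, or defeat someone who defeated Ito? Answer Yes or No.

Kask did not beat Ito directly.
Kask beat Silva. Of those, Silva beat Ito.

Yes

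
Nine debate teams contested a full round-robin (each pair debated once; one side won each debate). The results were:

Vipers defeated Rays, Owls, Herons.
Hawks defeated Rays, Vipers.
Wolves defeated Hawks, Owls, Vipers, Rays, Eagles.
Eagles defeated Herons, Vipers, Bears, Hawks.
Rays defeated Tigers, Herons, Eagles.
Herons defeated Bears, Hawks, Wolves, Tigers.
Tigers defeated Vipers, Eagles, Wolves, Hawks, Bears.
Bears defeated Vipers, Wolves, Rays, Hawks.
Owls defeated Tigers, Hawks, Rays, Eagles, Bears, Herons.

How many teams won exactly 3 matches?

2

Win totals: Bears 4, Herons 4, Vipers 3, Owls 6, Tigers 5, Rays 3, Hawks 2, Eagles 4, Wolves 5.
Exactly 3: Vipers, Rays — 2 teams.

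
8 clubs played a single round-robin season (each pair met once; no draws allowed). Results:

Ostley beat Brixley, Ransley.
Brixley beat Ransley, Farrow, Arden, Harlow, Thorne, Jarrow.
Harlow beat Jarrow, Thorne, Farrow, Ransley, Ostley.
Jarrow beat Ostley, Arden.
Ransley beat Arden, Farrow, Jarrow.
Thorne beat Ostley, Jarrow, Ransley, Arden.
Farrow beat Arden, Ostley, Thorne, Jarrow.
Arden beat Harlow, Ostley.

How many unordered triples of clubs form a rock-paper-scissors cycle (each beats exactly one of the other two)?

Win totals: Jarrow 2, Harlow 5, Ostley 2, Arden 2, Brixley 6, Thorne 4, Ransley 3, Farrow 4.
A club with w wins dominates both others in C(w,2) triples; summing gives 1 + 10 + 1 + 1 + 15 + 6 + 3 + 6 = 43 transitive triples.
Total triples C(8,3) = 56, so cyclic triples = 56 − 43 = 13.

13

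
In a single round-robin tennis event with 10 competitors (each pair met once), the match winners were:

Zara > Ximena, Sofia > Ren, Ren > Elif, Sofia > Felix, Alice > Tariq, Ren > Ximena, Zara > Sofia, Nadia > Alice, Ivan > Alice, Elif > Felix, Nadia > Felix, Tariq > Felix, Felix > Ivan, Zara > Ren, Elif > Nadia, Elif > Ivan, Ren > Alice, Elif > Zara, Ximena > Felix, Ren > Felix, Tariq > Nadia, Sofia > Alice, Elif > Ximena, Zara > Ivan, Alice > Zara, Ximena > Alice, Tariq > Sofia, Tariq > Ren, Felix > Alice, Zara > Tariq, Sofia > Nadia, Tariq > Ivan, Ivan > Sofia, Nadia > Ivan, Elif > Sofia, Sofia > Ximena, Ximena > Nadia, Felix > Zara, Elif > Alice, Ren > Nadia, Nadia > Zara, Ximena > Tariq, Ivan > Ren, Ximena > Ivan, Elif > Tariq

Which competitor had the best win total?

Win totals: Ivan 3, Zara 5, Ren 5, Ximena 5, Tariq 5, Nadia 4, Felix 3, Sofia 5, Elif 8, Alice 2.
Elif leads with 8 wins (next highest: 5).

Elif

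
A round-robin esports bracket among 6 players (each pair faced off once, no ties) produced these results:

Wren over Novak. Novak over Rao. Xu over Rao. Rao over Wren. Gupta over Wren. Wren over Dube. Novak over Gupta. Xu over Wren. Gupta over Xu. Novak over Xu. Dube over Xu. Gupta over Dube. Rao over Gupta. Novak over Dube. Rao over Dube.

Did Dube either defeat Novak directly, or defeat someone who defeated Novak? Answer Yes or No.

Dube did not beat Novak directly.
Dube beat Xu, but each of them lost to Novak. No two-step path.

No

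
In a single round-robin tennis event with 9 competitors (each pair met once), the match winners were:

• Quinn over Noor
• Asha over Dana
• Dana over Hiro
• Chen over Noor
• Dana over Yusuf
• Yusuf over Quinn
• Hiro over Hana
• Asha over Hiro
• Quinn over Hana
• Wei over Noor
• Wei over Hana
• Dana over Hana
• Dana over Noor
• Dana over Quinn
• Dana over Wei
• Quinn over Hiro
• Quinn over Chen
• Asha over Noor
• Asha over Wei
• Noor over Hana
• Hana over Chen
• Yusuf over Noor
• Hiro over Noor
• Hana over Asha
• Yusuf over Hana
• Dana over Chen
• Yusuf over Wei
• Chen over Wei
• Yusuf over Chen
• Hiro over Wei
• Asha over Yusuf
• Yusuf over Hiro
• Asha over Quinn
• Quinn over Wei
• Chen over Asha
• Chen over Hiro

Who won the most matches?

Win totals: Chen 4, Hana 2, Wei 2, Hiro 3, Noor 1, Quinn 5, Asha 6, Yusuf 6, Dana 7.
Dana leads with 7 wins (next highest: 6).

Dana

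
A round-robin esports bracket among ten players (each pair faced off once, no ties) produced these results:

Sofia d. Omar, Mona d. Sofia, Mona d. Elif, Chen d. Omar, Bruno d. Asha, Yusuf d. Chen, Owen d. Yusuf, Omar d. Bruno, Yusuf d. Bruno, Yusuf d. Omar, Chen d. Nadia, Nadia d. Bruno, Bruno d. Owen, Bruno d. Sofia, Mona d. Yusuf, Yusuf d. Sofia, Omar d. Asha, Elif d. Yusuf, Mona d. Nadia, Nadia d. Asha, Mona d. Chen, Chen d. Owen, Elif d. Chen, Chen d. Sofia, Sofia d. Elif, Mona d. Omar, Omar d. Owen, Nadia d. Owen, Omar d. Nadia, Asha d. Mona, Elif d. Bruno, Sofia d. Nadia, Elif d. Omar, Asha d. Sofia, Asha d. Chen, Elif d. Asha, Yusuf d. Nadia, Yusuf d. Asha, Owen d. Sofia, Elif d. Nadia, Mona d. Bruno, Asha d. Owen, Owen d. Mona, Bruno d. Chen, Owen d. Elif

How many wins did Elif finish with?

6

Elif's results: beat Chen, Nadia, Asha, Yusuf, Omar, Bruno; lost to Mona, Owen, Sofia.
That is 6 wins.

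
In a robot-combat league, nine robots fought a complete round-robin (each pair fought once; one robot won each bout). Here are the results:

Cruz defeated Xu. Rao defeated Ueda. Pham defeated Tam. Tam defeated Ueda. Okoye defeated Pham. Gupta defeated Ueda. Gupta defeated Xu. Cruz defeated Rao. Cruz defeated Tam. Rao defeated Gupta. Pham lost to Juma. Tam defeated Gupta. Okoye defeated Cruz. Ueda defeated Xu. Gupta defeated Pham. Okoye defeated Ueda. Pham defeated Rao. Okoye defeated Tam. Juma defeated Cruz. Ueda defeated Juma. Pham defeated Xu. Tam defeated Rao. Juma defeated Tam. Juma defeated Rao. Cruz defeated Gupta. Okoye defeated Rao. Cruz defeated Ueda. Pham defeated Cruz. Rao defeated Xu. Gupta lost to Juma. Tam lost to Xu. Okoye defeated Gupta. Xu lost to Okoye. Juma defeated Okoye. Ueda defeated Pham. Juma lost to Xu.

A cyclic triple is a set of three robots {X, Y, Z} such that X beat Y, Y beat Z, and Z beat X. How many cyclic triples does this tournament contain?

19

Win totals: Pham 4, Tam 3, Okoye 7, Xu 2, Ueda 3, Juma 6, Gupta 3, Rao 3, Cruz 5.
A robot with w wins dominates both others in C(w,2) triples; summing gives 6 + 3 + 21 + 1 + 3 + 15 + 3 + 3 + 10 = 65 transitive triples.
Total triples C(9,3) = 84, so cyclic triples = 84 − 65 = 19.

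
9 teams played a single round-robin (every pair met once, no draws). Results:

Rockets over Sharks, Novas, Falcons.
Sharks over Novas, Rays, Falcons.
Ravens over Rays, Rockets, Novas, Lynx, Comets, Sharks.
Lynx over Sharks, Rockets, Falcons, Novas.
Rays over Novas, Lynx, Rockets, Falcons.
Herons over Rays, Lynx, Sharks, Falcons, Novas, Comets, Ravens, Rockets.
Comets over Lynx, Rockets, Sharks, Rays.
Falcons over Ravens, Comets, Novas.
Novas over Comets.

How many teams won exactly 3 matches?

Win totals: Comets 4, Rockets 3, Lynx 4, Herons 8, Sharks 3, Rays 4, Ravens 6, Falcons 3, Novas 1.
Exactly 3: Rockets, Sharks, Falcons — 3 teams.

3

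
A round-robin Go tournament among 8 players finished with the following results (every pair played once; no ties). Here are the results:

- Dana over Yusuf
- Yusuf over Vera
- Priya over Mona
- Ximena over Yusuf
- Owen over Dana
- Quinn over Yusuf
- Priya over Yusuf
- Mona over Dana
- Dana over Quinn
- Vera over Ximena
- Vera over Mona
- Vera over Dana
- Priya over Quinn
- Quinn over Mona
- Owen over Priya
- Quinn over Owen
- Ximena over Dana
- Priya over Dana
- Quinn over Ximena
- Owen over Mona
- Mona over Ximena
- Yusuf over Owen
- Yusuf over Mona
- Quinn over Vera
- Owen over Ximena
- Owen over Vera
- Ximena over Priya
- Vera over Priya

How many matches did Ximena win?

Ximena's results: beat Priya, Yusuf, Dana; lost to Owen, Quinn, Mona, Vera.
That is 3 wins.

3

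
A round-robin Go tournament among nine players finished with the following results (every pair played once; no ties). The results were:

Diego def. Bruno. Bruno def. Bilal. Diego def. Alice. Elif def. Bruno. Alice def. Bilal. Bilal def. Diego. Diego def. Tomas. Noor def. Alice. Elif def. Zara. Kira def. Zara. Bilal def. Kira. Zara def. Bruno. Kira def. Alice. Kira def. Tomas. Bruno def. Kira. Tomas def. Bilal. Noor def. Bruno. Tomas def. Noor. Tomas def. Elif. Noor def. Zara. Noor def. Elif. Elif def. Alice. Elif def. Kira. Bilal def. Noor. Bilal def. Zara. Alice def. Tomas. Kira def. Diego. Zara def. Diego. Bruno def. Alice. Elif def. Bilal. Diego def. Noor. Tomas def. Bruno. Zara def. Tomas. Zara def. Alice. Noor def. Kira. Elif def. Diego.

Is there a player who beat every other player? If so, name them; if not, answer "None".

Highest win total is Elif with 6 (out of 8 possible).
Elif lost to Tomas, Noor, so no player went undefeated.

None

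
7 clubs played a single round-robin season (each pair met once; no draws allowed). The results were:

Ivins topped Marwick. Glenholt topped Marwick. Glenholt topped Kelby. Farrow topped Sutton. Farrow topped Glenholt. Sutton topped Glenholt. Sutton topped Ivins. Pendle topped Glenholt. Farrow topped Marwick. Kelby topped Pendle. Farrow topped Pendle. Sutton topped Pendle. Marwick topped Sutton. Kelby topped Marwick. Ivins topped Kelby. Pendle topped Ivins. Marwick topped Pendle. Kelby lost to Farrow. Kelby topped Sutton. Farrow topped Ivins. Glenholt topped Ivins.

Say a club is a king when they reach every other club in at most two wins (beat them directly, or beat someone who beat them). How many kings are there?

Pendle cannot reach Farrow, Sutton in two steps.
Farrow reaches everyone (king).
Kelby cannot reach Farrow in two steps.
Glenholt cannot reach Farrow in two steps.
Sutton cannot reach Farrow in two steps.
Ivins cannot reach Farrow, Glenholt in two steps.
Marwick cannot reach Farrow, Kelby in two steps.
Kings: Farrow — 1.

1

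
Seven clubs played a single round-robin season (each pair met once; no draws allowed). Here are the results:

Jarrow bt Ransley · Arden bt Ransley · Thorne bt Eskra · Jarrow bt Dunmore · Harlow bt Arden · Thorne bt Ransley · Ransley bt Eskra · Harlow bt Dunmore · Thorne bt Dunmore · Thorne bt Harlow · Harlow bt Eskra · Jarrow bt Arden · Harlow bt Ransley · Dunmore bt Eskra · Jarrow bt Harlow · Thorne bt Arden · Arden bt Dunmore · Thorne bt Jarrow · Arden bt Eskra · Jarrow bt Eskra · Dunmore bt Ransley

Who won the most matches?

Thorne

Win totals: Dunmore 2, Thorne 6, Harlow 4, Ransley 1, Arden 3, Jarrow 5, Eskra 0.
Thorne leads with 6 wins (next highest: 5).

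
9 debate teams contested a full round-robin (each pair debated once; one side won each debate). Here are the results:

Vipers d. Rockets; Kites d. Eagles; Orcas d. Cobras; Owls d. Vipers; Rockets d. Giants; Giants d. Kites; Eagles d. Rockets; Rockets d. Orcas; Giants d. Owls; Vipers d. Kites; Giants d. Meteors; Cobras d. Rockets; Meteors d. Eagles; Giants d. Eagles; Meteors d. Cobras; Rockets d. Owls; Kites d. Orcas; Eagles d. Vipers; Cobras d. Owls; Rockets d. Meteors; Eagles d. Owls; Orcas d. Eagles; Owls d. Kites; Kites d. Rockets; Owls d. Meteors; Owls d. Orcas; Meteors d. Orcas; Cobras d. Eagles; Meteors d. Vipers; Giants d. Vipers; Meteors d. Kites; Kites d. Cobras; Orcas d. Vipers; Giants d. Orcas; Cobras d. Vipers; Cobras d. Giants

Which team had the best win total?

Win totals: Giants 6, Meteors 5, Rockets 4, Cobras 5, Vipers 2, Owls 4, Orcas 3, Kites 4, Eagles 3.
Giants leads with 6 wins (next highest: 5).

Giants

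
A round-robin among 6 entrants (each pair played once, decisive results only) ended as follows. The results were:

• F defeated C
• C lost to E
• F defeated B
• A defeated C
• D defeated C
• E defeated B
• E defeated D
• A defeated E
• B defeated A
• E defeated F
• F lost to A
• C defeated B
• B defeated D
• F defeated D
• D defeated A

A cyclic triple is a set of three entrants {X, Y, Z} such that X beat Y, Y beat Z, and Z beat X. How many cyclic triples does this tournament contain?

6

Of the C(6,3) = 20 triples, the cyclic ones are: {A, B, C}; {A, B, E}; {A, B, F}; {A, D, E}; {A, D, F}; {B, C, D}.
That is 6.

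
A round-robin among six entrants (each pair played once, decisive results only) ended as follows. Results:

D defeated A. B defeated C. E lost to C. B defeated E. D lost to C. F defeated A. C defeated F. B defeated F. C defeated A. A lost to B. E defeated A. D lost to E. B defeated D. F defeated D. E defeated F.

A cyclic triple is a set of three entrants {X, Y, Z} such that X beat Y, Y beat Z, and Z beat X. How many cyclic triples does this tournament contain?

Of the C(6,3) = 20 triples, the cyclic ones are: none.
That is 0.

0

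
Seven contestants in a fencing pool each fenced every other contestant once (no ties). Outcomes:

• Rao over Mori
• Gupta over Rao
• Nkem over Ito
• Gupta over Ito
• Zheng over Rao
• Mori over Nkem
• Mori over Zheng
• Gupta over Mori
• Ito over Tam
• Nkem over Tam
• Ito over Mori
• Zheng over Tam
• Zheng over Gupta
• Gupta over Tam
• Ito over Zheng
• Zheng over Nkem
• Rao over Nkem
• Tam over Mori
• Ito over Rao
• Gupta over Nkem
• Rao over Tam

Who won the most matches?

Gupta

Win totals: Mori 2, Zheng 4, Tam 1, Gupta 5, Ito 4, Rao 3, Nkem 2.
Gupta leads with 5 wins (next highest: 4).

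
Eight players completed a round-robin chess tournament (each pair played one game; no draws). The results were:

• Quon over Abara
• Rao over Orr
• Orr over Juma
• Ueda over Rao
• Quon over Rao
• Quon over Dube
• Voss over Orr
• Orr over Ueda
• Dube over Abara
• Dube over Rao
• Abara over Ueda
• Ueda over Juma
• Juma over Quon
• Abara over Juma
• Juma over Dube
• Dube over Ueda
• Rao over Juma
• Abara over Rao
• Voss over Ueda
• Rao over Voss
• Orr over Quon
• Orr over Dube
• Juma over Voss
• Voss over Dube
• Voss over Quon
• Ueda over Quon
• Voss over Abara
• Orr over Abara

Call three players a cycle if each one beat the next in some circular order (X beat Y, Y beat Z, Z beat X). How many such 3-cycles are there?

18

Win totals: Voss 5, Rao 3, Dube 3, Juma 3, Orr 5, Abara 3, Quon 3, Ueda 3.
A player with w wins dominates both others in C(w,2) triples; summing gives 10 + 3 + 3 + 3 + 10 + 3 + 3 + 3 = 38 transitive triples.
Total triples C(8,3) = 56, so cyclic triples = 56 − 38 = 18.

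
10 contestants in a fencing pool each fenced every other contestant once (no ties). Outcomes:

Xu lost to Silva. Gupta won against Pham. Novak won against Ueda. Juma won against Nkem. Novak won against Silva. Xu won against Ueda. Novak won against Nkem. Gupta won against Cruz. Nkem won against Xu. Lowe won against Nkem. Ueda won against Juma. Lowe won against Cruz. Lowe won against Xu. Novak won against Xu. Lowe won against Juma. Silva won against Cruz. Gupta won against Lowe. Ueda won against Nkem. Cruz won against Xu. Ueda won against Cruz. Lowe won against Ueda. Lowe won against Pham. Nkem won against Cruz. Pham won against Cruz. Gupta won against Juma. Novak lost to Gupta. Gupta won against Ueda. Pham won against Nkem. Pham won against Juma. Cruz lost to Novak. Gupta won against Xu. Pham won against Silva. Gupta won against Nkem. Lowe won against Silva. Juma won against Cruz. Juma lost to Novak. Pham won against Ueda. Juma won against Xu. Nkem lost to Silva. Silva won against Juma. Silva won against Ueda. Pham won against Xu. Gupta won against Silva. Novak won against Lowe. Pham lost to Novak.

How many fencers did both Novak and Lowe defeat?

7

Novak beat: Juma, Xu, Ueda, Pham, Cruz, Lowe, Nkem, Silva.
Lowe beat: Juma, Xu, Ueda, Pham, Cruz, Nkem, Silva.
Both beat: Juma, Xu, Ueda, Pham, Cruz, Nkem, Silva — 7.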